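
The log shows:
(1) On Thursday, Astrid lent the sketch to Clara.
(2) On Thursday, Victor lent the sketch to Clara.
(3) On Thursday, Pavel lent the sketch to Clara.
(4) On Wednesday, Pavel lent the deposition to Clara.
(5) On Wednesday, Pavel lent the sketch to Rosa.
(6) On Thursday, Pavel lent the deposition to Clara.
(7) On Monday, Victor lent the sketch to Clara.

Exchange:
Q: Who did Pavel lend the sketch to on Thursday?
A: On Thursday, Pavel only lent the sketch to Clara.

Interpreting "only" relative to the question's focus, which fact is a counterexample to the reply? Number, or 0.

0

Answering "Who did ... to ...?" puts focus on the recipient — here, "Clara".
So "only" ranges over recipients; the rest (agent = Pavel, thing = the sketch, setting = on Thursday) is presupposed.
No listed fact shares that background with another recipient. Nothing contradicts the reply.
(Fact (6) would refute a reading with focus on the thing — but that is not what the question asks.)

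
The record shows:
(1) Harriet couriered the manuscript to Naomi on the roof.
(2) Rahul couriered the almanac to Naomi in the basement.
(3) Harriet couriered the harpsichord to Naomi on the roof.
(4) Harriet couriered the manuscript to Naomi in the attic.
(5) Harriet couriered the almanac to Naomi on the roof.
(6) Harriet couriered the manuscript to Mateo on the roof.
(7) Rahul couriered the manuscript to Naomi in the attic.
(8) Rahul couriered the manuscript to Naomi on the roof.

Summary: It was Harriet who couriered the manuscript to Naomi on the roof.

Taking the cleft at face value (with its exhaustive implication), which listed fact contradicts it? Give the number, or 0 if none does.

The cleft puts "Harriet" in focus and presupposes the open proposition with thing = the manuscript, recipient = Naomi, setting = on the roof.
Exhaustivity: Harriet is the only agent satisfying that background.
Fact (8) shares the background but with agent = Rahul; exhaustivity is violated.

8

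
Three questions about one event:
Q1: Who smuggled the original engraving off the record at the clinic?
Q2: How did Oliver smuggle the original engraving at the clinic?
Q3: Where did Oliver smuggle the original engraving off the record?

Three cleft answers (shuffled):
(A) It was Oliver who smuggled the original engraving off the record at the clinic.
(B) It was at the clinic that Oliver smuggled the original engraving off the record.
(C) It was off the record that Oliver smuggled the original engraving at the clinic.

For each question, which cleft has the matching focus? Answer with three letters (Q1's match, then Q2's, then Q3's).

ACB

Q1 asks about the subject (agent); cleft (A) focuses "Oliver", which is the subject (agent) — so Q1 → A.
Q2 asks about the manner; cleft (C) focuses "off the record", which is the manner — so Q2 → C.
Q3 asks about the location; cleft (B) focuses "at the clinic", which is the location — so Q3 → B.
Mapping: Q1→A, Q2→C, Q3→B.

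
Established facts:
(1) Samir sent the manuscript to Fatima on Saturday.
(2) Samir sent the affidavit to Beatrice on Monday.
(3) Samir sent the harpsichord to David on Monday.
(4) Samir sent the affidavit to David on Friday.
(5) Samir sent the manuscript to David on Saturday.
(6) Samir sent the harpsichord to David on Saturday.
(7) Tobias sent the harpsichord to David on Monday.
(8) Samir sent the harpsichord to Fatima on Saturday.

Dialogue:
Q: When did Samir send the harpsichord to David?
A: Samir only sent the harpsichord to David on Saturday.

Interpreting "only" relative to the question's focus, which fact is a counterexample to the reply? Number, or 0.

3

Answering "When did ...?" puts focus on the setting — here, "on Saturday".
"Only" then excludes alternative settings while the background — agent = Samir, thing = the harpsichord, recipient = David — is held fixed.
Fact (3) keeps agent = Samir, thing = the harpsichord, recipient = David but has setting = on Monday; that refutes the reply.
(Fact (8) would refute a reading with focus on the recipient — but that is not what the question asks.)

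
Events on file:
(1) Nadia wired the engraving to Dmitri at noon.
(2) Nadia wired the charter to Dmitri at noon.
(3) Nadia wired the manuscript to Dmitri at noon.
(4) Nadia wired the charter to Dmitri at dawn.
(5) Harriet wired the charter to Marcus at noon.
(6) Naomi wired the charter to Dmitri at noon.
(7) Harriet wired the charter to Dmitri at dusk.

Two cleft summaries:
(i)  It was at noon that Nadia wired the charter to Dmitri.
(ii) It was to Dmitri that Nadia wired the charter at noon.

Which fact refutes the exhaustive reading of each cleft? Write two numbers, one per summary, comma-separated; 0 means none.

(i): focus "at noon". Looking for Nadia as agent and the charter as thing and Dmitri as recipient with some other setting — fact (4) has at dawn there. Refuted.
(ii): focus "Dmitri". No fact shares Nadia as agent and the charter as thing and at noon as setting with a different recipient. 0.

4, 0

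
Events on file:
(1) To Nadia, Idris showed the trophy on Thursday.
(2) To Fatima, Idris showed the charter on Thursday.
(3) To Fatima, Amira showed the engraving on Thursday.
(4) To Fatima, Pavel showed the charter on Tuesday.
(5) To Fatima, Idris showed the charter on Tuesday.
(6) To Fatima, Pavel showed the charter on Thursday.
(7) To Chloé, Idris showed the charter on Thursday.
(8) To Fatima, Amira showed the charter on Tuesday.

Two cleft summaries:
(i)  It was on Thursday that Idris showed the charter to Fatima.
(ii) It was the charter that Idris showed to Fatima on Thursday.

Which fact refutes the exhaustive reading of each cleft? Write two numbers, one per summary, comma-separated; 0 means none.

5, 0

Summary (i) focuses "on Thursday" (the setting); background same agent, thing, recipient (Idris / the charter / Fatima). Fact (5) matches that background with setting = on Tuesday — refutes (i).
Summary (ii) focuses "the charter" (the thing); background same agent, recipient, setting (Idris / Fatima / on Thursday). No fact matches that background with a different thing, so 0.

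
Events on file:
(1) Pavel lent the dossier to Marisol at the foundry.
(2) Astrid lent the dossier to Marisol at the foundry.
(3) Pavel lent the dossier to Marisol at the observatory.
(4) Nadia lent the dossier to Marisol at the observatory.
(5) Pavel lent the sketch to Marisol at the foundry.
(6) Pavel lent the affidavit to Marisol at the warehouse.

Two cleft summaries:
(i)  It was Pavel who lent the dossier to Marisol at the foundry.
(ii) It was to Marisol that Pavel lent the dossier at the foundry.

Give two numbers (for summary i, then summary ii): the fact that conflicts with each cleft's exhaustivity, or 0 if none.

2, 0

(i): focus "Pavel". Looking for thing = the dossier, recipient = Marisol, setting = at the foundry with some other agent — fact (2) has Astrid there. Refuted.
(ii): focus "Marisol". No fact shares agent = Pavel, thing = the dossier, setting = at the foundry with a different recipient. 0.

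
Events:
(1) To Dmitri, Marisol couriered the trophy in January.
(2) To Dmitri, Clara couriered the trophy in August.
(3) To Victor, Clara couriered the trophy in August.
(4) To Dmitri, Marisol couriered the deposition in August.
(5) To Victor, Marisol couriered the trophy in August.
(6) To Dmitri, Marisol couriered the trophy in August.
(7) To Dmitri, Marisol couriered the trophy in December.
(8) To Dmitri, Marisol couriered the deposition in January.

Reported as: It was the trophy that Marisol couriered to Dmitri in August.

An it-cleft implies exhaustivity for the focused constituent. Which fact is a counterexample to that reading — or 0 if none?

The cleft puts "the trophy" in focus and presupposes the open proposition with agent = Marisol, recipient = Dmitri, setting = in August.
Exhaustivity: the trophy is the only thing satisfying that background.
Fact (4) shares the background but with thing = the deposition; exhaustivity is violated.

4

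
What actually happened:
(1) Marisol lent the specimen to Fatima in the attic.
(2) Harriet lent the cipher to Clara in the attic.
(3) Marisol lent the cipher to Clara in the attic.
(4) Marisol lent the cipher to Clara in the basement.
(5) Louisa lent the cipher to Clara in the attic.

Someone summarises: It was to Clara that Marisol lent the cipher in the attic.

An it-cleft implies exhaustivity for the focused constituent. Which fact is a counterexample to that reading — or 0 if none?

Focus of the cleft: "Clara" (the recipient). Presupposed background: same agent, thing, setting (Marisol / the cipher / in the attic).
The exhaustive reading says no other recipient fits that background.
Every other fact differs from the presupposition on some backgrounded slot, so none challenges the exhaustivity.

0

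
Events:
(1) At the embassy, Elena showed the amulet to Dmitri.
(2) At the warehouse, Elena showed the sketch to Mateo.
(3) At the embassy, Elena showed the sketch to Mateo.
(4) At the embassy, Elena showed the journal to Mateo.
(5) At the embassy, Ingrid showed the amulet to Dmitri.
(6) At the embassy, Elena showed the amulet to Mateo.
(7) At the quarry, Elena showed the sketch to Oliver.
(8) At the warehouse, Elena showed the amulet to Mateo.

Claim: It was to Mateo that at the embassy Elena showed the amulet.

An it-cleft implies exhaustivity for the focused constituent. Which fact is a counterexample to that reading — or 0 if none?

Focus of the cleft: "Mateo" (the recipient). Presupposed background: same agent, thing, setting (Elena / the amulet / at the embassy).
Exhaustivity: Mateo is the only recipient satisfying that background.
Fact (1) shares the background but with recipient = Dmitri; exhaustivity is violated.

1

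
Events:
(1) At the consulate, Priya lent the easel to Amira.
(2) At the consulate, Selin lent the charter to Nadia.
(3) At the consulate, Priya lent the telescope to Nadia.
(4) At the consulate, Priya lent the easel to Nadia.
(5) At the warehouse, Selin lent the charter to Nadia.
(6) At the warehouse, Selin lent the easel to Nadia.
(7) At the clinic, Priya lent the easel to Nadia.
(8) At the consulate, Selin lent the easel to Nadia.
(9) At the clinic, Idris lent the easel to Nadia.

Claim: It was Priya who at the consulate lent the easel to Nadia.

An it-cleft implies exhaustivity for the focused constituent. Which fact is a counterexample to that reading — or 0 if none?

8

The cleft puts "Priya" in focus and presupposes the open proposition with thing = the easel, recipient = Nadia, setting = at the consulate.
The exhaustive reading says no other agent fits that background.
Fact (8) shares the background but with agent = Selin; exhaustivity is violated.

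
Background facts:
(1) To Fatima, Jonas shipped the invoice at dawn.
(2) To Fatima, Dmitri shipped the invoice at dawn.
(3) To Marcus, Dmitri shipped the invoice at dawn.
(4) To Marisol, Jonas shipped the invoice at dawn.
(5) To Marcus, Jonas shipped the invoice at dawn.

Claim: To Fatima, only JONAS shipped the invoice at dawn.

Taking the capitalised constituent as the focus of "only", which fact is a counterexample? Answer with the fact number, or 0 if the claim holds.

The capitals mark "Jonas" as focus. So "only" rules out other agents, with the rest (same thing, recipient, setting (the invoice / Fatima / at dawn)) as background.
Fact (2) shares the background but differs in agent (Dmitri) — a counterexample.

2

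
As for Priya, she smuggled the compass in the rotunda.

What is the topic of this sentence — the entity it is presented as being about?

The construction explicitly marks "Priya" as what the sentence is about — the topic.
The remainder of the clause is the comment (what is said about the topic).

Priya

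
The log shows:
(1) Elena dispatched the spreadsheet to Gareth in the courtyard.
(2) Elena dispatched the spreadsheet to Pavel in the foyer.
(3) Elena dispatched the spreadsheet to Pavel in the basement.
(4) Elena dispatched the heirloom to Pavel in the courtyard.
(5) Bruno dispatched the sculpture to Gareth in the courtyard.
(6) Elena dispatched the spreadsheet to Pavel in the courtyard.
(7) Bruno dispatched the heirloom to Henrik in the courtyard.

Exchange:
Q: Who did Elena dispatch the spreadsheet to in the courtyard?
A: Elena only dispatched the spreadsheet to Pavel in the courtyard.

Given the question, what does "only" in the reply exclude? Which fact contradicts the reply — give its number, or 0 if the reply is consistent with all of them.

The question "Who did ... to ...?" targets the recipient, so in the reply the focus falls on "Pavel".
So "only" ranges over recipients; the rest (agent = Elena, thing = the spreadsheet, setting = in the courtyard) is presupposed.
Fact (1) keeps agent = Elena, thing = the spreadsheet, setting = in the courtyard but has recipient = Gareth; that refutes the reply.
(Fact (2) would refute a reading with focus on the setting — but that is not what the question asks.)

1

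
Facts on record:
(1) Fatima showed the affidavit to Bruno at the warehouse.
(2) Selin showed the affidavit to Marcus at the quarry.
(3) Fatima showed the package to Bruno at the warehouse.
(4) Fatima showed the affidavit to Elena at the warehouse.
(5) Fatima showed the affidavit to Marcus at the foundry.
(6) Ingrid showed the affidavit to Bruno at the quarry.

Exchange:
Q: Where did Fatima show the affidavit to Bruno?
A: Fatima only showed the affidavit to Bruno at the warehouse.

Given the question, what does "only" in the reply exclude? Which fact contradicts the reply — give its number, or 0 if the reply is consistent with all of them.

0

The question "Where did ...?" targets the setting, so in the reply the focus falls on "at the warehouse".
"Only" then excludes alternative settings while the background — Fatima as agent and the affidavit as thing and Bruno as recipient — is held fixed.
No fact keeps Fatima as agent and the affidavit as thing and Bruno as recipient while changing the setting; every other fact differs on something backgrounded. The reply stands.
(Fact (3) would refute a reading with focus on the thing — but that is not what the question asks.)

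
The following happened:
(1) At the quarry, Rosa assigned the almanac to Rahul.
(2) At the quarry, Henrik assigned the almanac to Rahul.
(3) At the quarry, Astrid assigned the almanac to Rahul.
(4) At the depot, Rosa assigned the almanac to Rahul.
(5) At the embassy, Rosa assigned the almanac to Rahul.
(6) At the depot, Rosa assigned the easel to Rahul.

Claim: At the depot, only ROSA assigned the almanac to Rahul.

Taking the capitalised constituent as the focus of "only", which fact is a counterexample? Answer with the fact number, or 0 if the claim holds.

0

The capitals mark "Rosa" as focus. So "only" rules out other agents, with the rest (same thing, recipient, setting (the almanac / Rahul / at the depot)) as background.
No fact matches same thing, recipient, setting (the almanac / Rahul / at the depot) with a different agent — every other fact differs on at least one backgrounded slot. So no fact refutes it.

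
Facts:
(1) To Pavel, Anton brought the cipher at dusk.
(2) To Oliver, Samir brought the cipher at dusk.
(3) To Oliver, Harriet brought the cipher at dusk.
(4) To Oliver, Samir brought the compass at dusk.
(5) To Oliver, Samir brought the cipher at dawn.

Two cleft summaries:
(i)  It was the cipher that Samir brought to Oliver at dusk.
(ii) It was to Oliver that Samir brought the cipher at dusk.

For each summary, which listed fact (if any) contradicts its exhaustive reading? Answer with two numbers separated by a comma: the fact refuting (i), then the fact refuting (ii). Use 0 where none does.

4, 0

Summary (i) focuses "the cipher" (the thing); background same agent, recipient, setting (Samir / Oliver / at dusk). Fact (4) matches that background with thing = the compass — refutes (i).
Summary (ii) focuses "Oliver" (the recipient); background same agent, thing, setting (Samir / the cipher / at dusk). No fact matches that background with a different recipient, so 0.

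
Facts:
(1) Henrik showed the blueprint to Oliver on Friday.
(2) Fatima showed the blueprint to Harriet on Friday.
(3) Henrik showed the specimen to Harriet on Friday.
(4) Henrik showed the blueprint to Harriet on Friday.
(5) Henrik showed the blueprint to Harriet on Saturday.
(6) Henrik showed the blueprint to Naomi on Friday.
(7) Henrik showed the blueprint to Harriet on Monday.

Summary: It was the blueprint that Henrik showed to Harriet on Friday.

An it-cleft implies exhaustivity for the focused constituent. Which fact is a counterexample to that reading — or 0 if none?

The cleft puts "the blueprint" in focus and presupposes the open proposition with agent = Henrik, recipient = Harriet, setting = on Friday.
Exhaustivity: the blueprint is the only thing satisfying that background.
Fact (3) shares the background but with thing = the specimen; exhaustivity is violated.

3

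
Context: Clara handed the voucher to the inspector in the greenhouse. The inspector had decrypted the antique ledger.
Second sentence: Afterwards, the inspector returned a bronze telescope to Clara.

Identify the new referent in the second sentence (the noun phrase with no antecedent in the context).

"the inspector" and "Clara" in the second sentence are given — already mentioned in the context.
"a bronze telescope" has no antecedent in the context; it is discourse-new (the indefinite article also signals a new referent).

a bronze telescope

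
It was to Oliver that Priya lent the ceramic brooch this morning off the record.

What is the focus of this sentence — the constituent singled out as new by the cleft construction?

In an it-cleft "It was X that/who ...", the clefted constituent X is the focus; the that/who-clause expresses the presupposed open proposition.
Here the focus is "to Oliver". The backgrounded (presupposed) material includes "Priya", "the ceramic brooch", "this morning" and "off the record".

to Oliver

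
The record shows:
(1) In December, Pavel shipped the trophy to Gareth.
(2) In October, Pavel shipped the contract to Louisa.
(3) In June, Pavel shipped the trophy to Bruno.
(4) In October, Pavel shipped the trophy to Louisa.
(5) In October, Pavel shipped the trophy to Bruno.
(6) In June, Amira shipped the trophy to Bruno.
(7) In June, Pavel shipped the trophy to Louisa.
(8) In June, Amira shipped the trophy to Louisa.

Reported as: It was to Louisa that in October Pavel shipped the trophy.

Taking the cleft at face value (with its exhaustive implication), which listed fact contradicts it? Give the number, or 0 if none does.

The cleft puts "Louisa" in focus and presupposes the open proposition with same agent, thing, setting (Pavel / the trophy / in October).
The exhaustive reading says no other recipient fits that background.
But fact (5) also has same agent, thing, setting (Pavel / the trophy / in October), with recipient = Bruno — so the exhaustive reading fails.

5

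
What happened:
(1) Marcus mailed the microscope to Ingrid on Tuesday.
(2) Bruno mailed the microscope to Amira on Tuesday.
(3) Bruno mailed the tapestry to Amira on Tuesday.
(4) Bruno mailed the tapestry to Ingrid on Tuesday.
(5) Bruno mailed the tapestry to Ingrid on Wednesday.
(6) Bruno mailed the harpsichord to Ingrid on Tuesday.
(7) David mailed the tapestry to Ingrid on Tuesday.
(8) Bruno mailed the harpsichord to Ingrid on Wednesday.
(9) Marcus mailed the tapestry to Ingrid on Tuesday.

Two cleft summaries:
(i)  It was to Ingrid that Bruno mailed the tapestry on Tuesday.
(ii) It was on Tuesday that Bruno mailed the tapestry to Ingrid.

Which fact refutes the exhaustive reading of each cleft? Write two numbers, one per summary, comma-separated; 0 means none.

Summary (i) focuses "Ingrid" (the recipient); background agent = Bruno, thing = the tapestry, setting = on Tuesday. Fact (3) matches that background with recipient = Amira — refutes (i).
Summary (ii) focuses "on Tuesday" (the setting); background agent = Bruno, thing = the tapestry, recipient = Ingrid. Fact (5) matches that background with setting = on Wednesday — refutes (ii).

3, 5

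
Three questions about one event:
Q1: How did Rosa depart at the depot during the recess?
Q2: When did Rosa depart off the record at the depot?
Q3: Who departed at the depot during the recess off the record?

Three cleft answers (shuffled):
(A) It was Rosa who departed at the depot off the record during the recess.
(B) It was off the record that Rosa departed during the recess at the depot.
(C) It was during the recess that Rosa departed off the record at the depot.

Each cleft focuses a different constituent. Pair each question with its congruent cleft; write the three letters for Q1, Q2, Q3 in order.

BCA

Q1 asks about the manner; cleft (B) focuses "off the record", which is the manner — so Q1 → B.
Q2 asks about the time; cleft (C) focuses "during the recess", which is the time — so Q2 → C.
Q3 asks about the subject (agent); cleft (A) focuses "Rosa", which is the subject (agent) — so Q3 → A.
Mapping: Q1→B, Q2→C, Q3→A.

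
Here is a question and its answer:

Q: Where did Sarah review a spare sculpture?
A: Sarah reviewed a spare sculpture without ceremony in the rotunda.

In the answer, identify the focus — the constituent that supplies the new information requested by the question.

in the rotunda

The wh-word "where" asks about the location.
In the answer, "Sarah" and "a spare sculpture" are given — repeated from the question.
"without ceremony" is also new, but it specifies the manner, which is not what the question asks about — so it is not the focus.
The constituent filling the location gap is "in the rotunda"; that is the focus.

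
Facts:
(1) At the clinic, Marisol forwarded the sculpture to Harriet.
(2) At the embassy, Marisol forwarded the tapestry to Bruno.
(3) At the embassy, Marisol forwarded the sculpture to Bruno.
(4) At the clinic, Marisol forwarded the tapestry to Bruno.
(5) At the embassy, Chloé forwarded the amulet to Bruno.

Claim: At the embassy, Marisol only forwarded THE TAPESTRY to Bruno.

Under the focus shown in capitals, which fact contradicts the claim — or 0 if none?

3

The capitals mark "the tapestry" as focus. So "only" rules out other things, with the rest (agent = Marisol, recipient = Bruno, setting = at the embassy) as background.
Fact (3) shares the background but differs in thing (the sculpture) — a counterexample.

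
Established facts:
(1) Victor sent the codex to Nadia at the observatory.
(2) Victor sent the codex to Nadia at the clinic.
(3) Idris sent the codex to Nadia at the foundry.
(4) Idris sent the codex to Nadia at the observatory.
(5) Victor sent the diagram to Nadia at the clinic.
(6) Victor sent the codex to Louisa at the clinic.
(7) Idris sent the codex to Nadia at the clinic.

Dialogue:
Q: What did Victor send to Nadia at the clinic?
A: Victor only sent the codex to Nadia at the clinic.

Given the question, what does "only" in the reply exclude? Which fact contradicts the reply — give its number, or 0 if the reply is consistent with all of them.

The question "What did ...?" targets the thing, so in the reply the focus falls on "the codex".
So "only" ranges over things; the rest (agent = Victor, recipient = Nadia, setting = at the clinic) is presupposed.
Fact (5) keeps agent = Victor, recipient = Nadia, setting = at the clinic but has thing = the diagram; that refutes the reply.
(Fact (6) would refute a reading with focus on the recipient — but that is not what the question asks.)

5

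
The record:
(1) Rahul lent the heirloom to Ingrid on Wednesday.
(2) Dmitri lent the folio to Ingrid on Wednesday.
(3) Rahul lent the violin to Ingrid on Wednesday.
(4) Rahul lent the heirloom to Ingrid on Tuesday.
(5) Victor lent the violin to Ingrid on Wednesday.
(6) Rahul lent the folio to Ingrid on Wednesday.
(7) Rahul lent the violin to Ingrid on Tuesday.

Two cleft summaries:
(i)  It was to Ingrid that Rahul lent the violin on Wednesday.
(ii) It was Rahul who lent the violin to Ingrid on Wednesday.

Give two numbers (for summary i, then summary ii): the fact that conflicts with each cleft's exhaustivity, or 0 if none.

0, 5

Summary (i) focuses "Ingrid" (the recipient); background agent = Rahul, thing = the violin, setting = on Wednesday. No fact matches that background with a different recipient, so 0.
Summary (ii) focuses "Rahul" (the agent); background thing = the violin, recipient = Ingrid, setting = on Wednesday. Fact (5) matches that background with agent = Victor — refutes (ii).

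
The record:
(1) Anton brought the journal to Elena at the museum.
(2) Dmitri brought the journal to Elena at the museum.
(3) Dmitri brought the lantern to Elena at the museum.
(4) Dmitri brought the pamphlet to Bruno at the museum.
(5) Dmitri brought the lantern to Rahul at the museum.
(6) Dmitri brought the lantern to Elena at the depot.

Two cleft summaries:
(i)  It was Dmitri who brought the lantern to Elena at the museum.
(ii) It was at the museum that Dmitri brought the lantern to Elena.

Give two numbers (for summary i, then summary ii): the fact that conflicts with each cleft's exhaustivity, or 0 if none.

Summary (i) focuses "Dmitri" (the agent); background the lantern as thing and Elena as recipient and at the museum as setting. No fact matches that background with a different agent, so 0.
Summary (ii) focuses "at the museum" (the setting); background Dmitri as agent and the lantern as thing and Elena as recipient. Fact (6) matches that background with setting = at the depot — refutes (ii).

0, 6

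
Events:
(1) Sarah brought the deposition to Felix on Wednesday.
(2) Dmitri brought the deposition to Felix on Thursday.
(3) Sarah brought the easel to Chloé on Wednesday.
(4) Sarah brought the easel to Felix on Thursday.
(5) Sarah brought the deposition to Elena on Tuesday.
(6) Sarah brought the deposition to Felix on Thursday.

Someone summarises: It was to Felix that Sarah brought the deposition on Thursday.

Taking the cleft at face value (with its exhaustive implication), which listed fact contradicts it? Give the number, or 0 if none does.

0

Focus of the cleft: "Felix" (the recipient). Presupposed background: agent = Sarah, thing = the deposition, setting = on Thursday.
Exhaustivity: Felix is the only recipient satisfying that background.
No listed fact matches the background with a different recipient. Exhaustivity holds.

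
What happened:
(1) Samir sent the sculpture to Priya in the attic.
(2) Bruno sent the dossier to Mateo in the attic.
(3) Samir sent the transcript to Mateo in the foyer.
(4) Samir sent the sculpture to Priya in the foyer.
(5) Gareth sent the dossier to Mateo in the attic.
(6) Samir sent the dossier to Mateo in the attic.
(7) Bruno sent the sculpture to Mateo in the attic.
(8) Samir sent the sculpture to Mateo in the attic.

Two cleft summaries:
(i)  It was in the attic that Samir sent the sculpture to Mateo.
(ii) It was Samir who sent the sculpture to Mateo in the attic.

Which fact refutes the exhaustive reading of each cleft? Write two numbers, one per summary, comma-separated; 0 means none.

Summary (i) focuses "in the attic" (the setting); background Samir as agent and the sculpture as thing and Mateo as recipient. No fact matches that background with a different setting, so 0.
Summary (ii) focuses "Samir" (the agent); background the sculpture as thing and Mateo as recipient and in the attic as setting. Fact (7) matches that background with agent = Bruno — refutes (ii).

0, 7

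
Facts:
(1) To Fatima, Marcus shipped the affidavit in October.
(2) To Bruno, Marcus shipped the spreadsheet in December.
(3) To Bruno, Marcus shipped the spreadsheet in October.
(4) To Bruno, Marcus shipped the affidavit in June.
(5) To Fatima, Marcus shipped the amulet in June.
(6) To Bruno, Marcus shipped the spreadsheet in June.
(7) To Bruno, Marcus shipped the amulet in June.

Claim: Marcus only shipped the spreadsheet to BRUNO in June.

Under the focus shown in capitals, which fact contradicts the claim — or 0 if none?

Focus (in capitals) is "Bruno" — the recipient. "Only" excludes alternative recipients while holding fixed agent = Marcus, thing = the spreadsheet, setting = in June.
Every other fact changes something in the background, not just the recipient. Nothing refutes the claim.

0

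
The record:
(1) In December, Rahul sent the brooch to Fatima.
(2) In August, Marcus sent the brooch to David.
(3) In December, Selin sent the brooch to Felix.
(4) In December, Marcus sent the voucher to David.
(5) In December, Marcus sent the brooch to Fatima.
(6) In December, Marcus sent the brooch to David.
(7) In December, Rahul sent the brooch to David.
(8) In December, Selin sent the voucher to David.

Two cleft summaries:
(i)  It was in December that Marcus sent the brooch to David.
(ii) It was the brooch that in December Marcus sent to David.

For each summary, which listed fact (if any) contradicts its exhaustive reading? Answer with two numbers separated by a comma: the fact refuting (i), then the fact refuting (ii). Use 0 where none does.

Summary (i) focuses "in December" (the setting); background same agent, thing, recipient (Marcus / the brooch / David). Fact (2) matches that background with setting = in August — refutes (i).
Summary (ii) focuses "the brooch" (the thing); background same agent, recipient, setting (Marcus / David / in December). Fact (4) matches that background with thing = the voucher — refutes (ii).

2, 4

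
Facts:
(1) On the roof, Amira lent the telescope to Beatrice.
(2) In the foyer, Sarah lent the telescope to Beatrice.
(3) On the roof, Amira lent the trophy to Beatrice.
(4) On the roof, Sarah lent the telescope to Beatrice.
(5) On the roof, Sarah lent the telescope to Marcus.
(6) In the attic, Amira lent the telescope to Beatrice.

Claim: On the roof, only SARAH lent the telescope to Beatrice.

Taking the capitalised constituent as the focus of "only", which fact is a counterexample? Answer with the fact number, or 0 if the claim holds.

The capitals mark "Sarah" as focus. So "only" rules out other agents, with the rest (same thing, recipient, setting (the telescope / Beatrice / on the roof)) as background.
Fact (1) matches on same thing, recipient, setting (the telescope / Beatrice / on the roof), but has agent = Amira instead. That refutes the claim.

1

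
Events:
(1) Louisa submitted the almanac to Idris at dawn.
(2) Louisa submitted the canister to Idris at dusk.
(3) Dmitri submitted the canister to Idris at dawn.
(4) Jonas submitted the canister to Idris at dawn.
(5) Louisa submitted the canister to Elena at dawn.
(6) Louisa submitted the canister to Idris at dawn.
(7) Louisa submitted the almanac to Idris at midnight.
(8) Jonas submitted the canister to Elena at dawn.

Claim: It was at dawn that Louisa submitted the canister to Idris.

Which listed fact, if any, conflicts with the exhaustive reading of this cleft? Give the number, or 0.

2

The cleft puts "at dawn" in focus and presupposes the open proposition with agent = Louisa, thing = the canister, recipient = Idris.
Exhaustivity: at dawn is the only setting satisfying that background.
Fact (2) shares the background but with setting = at dusk; exhaustivity is violated.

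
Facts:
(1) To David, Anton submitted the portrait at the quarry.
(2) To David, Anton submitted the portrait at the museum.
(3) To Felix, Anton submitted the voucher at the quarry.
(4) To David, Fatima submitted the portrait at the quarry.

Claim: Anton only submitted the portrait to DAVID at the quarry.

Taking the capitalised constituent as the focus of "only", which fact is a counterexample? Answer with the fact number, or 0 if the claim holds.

0

Focus (in capitals) is "David" — the recipient. "Only" excludes alternative recipients while holding fixed agent = Anton, thing = the portrait, setting = at the quarry.
No fact matches agent = Anton, thing = the portrait, setting = at the quarry with a different recipient — every other fact differs on at least one backgrounded slot. So no fact refutes it.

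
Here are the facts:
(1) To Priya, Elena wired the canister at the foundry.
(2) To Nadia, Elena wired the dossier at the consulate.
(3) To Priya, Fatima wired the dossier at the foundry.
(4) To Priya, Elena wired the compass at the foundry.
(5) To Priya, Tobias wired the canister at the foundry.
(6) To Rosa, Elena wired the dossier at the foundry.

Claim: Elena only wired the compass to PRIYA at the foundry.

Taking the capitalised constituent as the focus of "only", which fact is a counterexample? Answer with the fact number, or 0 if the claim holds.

0

The capitals mark "Priya" as focus. So "only" rules out other recipients, with the rest (agent = Elena, thing = the compass, setting = at the foundry) as background.
Every other fact changes something in the background, not just the recipient. Nothing refutes the claim.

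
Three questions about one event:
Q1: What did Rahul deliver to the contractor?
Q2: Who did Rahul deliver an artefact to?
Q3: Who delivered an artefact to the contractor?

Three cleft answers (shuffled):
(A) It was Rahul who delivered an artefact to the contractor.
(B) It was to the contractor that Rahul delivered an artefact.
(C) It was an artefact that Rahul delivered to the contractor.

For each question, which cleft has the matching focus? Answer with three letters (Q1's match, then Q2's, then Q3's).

Q1 asks about the direct object; cleft (C) focuses "an artefact", which is the direct object — so Q1 → C.
Q2 asks about the recipient; cleft (B) focuses "to the contractor", which is the recipient — so Q2 → B.
Q3 asks about the subject (agent); cleft (A) focuses "Rahul", which is the subject (agent) — so Q3 → A.
Mapping: Q1→C, Q2→B, Q3→A.

CBA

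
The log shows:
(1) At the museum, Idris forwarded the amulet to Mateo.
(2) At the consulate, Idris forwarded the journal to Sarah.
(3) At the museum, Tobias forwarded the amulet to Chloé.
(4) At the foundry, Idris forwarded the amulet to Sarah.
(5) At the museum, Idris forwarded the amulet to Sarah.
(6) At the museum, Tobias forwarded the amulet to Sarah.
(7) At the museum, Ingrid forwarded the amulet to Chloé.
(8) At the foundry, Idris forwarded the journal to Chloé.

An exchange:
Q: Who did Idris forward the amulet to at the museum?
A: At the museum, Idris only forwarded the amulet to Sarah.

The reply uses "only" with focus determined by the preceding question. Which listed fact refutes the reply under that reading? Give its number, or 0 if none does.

1

Answering "Who did ... to ...?" puts focus on the recipient — here, "Sarah".
So "only" ranges over recipients; the rest (Idris as agent and the amulet as thing and at the museum as setting) is presupposed.
Fact (1) shares the background with a different recipient (Mateo) — counterexample.
(Fact (4) would refute a reading with focus on the setting — but that is not what the question asks.)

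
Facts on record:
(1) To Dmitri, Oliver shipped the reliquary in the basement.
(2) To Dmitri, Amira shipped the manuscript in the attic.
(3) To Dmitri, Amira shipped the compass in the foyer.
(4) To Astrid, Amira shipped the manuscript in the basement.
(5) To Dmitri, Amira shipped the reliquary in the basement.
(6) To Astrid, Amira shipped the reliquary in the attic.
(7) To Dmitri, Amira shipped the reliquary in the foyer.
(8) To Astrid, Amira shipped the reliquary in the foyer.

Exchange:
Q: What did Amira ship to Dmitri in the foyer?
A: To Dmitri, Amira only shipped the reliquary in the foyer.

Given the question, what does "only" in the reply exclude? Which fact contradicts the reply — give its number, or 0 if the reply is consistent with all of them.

Answering "What did ...?" puts focus on the thing — here, "the reliquary".
So "only" ranges over things; the rest (Amira as agent and Dmitri as recipient and in the foyer as setting) is presupposed.
Fact (3) keeps Amira as agent and Dmitri as recipient and in the foyer as setting but has thing = the compass; that refutes the reply.
(Fact (5) would refute a reading with focus on the setting — but that is not what the question asks.)

3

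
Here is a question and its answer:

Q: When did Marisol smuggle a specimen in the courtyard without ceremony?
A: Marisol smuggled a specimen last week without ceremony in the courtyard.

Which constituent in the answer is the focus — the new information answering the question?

last week

The wh-word "when" asks about the time.
In the answer, "Marisol", "a specimen", "in the courtyard" and "without ceremony" are given — repeated from the question.
The constituent filling the time gap is "last week"; that is the focus and would carry nuclear stress.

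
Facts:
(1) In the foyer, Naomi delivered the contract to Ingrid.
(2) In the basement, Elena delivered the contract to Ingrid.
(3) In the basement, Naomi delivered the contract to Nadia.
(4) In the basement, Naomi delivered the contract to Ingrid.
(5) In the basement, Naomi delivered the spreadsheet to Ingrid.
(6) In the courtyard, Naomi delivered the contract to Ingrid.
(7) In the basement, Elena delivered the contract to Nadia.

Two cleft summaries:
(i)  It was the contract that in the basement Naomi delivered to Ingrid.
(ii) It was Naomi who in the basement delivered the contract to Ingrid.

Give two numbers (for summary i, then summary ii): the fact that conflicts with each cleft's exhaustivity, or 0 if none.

(i): focus "the contract". Looking for agent = Naomi, recipient = Ingrid, setting = in the basement with some other thing — fact (5) has the spreadsheet there. Refuted.
(ii): focus "Naomi". Looking for thing = the contract, recipient = Ingrid, setting = in the basement with some other agent — fact (2) has Elena there. Refuted.

5, 2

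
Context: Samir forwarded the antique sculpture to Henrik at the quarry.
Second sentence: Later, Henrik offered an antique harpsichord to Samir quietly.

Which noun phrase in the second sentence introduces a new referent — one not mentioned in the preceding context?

an antique harpsichord

"Henrik" and "Samir" in the second sentence are given — already mentioned in the context.
"an antique harpsichord" has no antecedent in the context; it is discourse-new (the indefinite article also signals a new referent).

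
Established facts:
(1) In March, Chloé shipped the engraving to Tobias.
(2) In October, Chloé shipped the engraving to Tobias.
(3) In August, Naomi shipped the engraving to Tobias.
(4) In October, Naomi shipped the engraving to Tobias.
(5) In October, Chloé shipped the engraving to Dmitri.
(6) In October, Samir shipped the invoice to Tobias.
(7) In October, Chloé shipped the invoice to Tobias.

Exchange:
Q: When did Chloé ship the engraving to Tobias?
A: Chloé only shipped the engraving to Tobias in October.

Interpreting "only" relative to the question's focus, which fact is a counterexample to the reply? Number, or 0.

1

Answering "When did ...?" puts focus on the setting — here, "in October".
So "only" ranges over settings; the rest (agent = Chloé, thing = the engraving, recipient = Tobias) is presupposed.
Fact (1) keeps agent = Chloé, thing = the engraving, recipient = Tobias but has setting = in March; that refutes the reply.
(Fact (5) would refute a reading with focus on the recipient — but that is not what the question asks.)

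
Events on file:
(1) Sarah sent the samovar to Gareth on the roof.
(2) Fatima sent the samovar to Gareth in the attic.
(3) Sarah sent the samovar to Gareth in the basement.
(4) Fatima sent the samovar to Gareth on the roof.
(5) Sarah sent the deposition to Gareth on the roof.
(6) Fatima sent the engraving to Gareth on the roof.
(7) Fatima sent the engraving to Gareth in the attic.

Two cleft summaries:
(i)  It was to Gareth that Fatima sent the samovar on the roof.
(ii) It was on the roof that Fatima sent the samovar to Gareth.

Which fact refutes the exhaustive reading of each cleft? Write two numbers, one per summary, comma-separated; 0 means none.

0, 2

Summary (i) focuses "Gareth" (the recipient); background Fatima as agent and the samovar as thing and on the roof as setting. No fact matches that background with a different recipient, so 0.
Summary (ii) focuses "on the roof" (the setting); background Fatima as agent and the samovar as thing and Gareth as recipient. Fact (2) matches that background with setting = in the attic — refutes (ii).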